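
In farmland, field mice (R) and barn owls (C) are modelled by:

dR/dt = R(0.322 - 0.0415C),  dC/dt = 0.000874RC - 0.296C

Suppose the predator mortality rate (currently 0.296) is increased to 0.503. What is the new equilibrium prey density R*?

R* ≈ 576

At the interior fixed point, setting dC/dt = 0 with C > 0 fixes R* = (predator death rate)/(RC coefficient) — independent of the other coefficients.
With the change, R* = 0.503/0.000874 = 576; it rises from 339.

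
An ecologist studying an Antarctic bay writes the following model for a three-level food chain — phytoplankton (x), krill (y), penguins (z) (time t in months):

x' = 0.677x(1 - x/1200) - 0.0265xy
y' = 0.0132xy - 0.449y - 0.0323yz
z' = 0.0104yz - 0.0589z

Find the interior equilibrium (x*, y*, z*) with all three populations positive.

From dz/dt = 0: 0.0104y* = 0.0589, so y* = 5.66.
From dx/dt = 0: 0.677(1 - x*/1200) = 0.0265·5.66, giving x* = 1200·(1 - 0.222) = 934.
From dy/dt = 0: 0.0132·934 - 0.449 = 0.0323z*, so z* = 11.9/0.0323 = 368.

x* ≈ 934, y* ≈ 5.66, z* ≈ 368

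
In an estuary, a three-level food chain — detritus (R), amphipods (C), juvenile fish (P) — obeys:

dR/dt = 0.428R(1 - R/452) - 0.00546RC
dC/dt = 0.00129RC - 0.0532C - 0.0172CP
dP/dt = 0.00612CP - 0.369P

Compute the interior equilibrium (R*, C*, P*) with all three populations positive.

R* ≈ 104, C* ≈ 60.3, P* ≈ 4.73

From dP/dt = 0: 0.00612C* = 0.369, so C* = 60.3.
From dR/dt = 0: 0.428(1 - R*/452) = 0.00546·60.3, giving R* = 452·(1 - 0.769) = 104.
From dC/dt = 0: 0.00129·104 - 0.0532 = 0.0172P*, so P* = 0.0814/0.0172 = 4.73.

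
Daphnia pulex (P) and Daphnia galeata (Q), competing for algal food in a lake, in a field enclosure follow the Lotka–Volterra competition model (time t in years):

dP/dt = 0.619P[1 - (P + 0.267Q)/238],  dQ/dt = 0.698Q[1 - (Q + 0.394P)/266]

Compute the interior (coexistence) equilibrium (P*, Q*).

P* ≈ 187, Q* ≈ 192

Setting both brackets to zero gives the nullclines P + 0.267Q = 238 and 0.394P + Q = 266.
Substituting Q = 266 - 0.394P into the first: P(1 - 0.267·0.394) = 238 - 0.267·266.
So P* = 167/0.895 = 187, and then Q* = 266 - 0.394·187 = 192.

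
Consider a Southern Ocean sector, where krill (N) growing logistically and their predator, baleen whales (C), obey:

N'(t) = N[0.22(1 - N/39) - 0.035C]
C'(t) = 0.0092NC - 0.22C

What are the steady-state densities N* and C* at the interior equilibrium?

From dC/dt = 0 with C > 0: 0.0092N* = 0.22, so N* = 23.9.
Substitute into dN/dt = 0: 0.22(1 - 23.9/39) = 0.035C*.
The bracket is 0.387, giving C* = 0.0851/0.035 = 2.43.

N* ≈ 23.9, C* ≈ 2.43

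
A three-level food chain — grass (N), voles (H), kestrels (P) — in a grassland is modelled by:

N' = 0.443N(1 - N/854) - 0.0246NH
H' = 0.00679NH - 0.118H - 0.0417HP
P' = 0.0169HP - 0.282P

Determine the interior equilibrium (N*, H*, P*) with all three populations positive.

From dP/dt = 0: 0.0169H* = 0.282, so H* = 16.7.
From dN/dt = 0: 0.443(1 - N*/854) = 0.0246·16.7, giving N* = 854·(1 - 0.927) = 62.7.
From dH/dt = 0: 0.00679·62.7 - 0.118 = 0.0417P*, so P* = 0.308/0.0417 = 7.38.

N* ≈ 62.7, H* ≈ 16.7, P* ≈ 7.38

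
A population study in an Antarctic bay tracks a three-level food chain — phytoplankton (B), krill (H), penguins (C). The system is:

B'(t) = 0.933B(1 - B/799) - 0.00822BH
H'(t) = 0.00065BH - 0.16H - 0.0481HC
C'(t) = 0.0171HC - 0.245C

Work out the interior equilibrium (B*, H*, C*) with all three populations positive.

From dC/dt = 0: 0.0171H* = 0.245, so H* = 14.3.
From dB/dt = 0: 0.933(1 - B*/799) = 0.00822·14.3, giving B* = 799·(1 - 0.126) = 698.
From dH/dt = 0: 0.00065·698 - 0.16 = 0.0481C*, so C* = 0.294/0.0481 = 6.11.

B* ≈ 698, H* ≈ 14.3, C* ≈ 6.11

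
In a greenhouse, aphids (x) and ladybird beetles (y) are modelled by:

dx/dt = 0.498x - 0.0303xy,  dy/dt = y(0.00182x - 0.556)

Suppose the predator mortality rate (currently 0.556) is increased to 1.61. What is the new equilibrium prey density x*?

At the interior fixed point, setting dy/dt = 0 with y > 0 fixes x* = (predator death rate)/(xy coefficient) — independent of the other coefficients.
With the change, x* = 1.61/0.00182 = 885; it rises from 305.

x* ≈ 885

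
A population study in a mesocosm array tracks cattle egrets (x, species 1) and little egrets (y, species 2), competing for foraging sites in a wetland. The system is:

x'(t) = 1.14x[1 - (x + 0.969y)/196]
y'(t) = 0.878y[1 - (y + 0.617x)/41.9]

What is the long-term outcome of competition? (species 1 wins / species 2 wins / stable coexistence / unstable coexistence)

species 1 excludes species 2

Compare the nullcline intercepts: K1/α12 = 196/0.969 = 202 > K2 = 41.9; K2/α21 = 41.9/0.617 = 67.9 < K1 = 196.
Since the inequalities point opposite ways, species 1 can invade but species 2 cannot.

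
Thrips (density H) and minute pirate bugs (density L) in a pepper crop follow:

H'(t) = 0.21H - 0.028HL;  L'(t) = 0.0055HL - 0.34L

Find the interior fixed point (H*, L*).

H* ≈ 61.8, L* ≈ 7.5

Set dL/dt = 0 with L > 0: 0.0055H - 0.34 = 0, so H* = 0.34/0.0055 = 61.8.
Set dH/dt = 0 with H > 0: 0.21 - 0.028L = 0, so L* = 0.21/0.028 = 7.5.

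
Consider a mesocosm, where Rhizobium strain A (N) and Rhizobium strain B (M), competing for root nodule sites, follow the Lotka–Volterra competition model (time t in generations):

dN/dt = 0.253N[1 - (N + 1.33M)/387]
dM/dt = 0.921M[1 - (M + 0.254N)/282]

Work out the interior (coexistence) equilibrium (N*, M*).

Setting both brackets to zero gives the nullclines N + 1.33M = 387 and 0.254N + M = 282.
Substituting M = 282 - 0.254N into the first: N(1 - 1.33·0.254) = 387 - 1.33·282.
So N* = 11.9/0.662 = 18, and then M* = 282 - 0.254·18 = 277.

N* ≈ 18, M* ≈ 277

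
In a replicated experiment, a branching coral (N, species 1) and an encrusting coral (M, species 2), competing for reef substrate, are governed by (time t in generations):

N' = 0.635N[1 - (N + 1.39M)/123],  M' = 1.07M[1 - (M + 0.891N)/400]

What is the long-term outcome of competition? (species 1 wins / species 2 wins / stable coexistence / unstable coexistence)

species 2 excludes species 1

Compare the nullcline intercepts: K1/α12 = 123/1.39 = 88.5 < K2 = 400; K2/α21 = 400/0.891 = 449 > K1 = 123.
Since the inequalities point opposite ways, species 2 can invade but species 1 cannot.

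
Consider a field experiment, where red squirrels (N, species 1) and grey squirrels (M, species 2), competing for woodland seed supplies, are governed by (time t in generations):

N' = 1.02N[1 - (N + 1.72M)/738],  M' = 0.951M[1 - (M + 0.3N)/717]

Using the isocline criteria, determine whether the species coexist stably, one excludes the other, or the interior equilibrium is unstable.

Compare the nullcline intercepts: K1/α12 = 738/1.72 = 429 < K2 = 717; K2/α21 = 717/0.3 = 2390 > K1 = 738.
Since the inequalities point opposite ways, species 2 can invade but species 1 cannot.

species 2 excludes species 1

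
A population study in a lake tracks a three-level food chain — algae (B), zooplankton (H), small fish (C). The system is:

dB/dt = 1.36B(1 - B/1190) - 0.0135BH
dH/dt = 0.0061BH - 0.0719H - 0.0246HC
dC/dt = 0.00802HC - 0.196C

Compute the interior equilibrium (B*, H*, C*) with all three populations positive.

From dC/dt = 0: 0.00802H* = 0.196, so H* = 24.4.
From dB/dt = 0: 1.36(1 - B*/1190) = 0.0135·24.4, giving B* = 1190·(1 - 0.243) = 901.
From dH/dt = 0: 0.0061·901 - 0.0719 = 0.0246C*, so C* = 5.43/0.0246 = 221.

B* ≈ 901, H* ≈ 24.4, C* ≈ 221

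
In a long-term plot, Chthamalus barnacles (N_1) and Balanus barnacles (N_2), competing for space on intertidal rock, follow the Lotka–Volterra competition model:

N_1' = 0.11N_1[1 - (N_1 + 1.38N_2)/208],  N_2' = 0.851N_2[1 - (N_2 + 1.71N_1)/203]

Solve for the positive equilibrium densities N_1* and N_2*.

Setting both brackets to zero gives the nullclines N_1 + 1.38N_2 = 208 and 1.71N_1 + N_2 = 203.
Substituting N_2 = 203 - 1.71N_1 into the first: N_1(1 - 1.38·1.71) = 208 - 1.38·203.
So N_1* = -72.1/-1.36 = 53.1, and then N_2* = 203 - 1.71·53.1 = 112.

N_1* ≈ 53.1, N_2* ≈ 112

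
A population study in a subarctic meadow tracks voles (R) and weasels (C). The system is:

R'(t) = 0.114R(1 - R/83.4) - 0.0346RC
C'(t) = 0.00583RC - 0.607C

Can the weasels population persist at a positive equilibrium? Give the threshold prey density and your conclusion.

Threshold R = 104; K < 104, so no, the predator goes extinct.

The predator equation gives dC/dt > 0 only when R > 0.607/0.00583 = 104.
Without the predator, R → K = 83.4. Since 83.4 < 104, the predator cannot invade.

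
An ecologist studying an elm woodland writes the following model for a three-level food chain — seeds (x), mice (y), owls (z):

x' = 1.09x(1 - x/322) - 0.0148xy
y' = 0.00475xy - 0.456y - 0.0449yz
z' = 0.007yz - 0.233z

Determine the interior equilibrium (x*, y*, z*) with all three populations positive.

x* ≈ 176, y* ≈ 33.3, z* ≈ 8.51

From dz/dt = 0: 0.007y* = 0.233, so y* = 33.3.
From dx/dt = 0: 1.09(1 - x*/322) = 0.0148·33.3, giving x* = 322·(1 - 0.452) = 176.
From dy/dt = 0: 0.00475·176 - 0.456 = 0.0449z*, so z* = 0.382/0.0449 = 8.51.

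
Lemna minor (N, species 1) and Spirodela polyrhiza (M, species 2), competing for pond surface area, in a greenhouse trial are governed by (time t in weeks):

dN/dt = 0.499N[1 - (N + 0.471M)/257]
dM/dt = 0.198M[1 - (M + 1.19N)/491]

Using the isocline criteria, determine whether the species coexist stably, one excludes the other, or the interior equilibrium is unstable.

Compare the nullcline intercepts: K1/α12 = 257/0.471 = 546 > K2 = 491; K2/α21 = 491/1.19 = 413 > K1 = 257.
Since both inequalities hold, each species can invade when rare, so the interior equilibrium is stable.

stable coexistence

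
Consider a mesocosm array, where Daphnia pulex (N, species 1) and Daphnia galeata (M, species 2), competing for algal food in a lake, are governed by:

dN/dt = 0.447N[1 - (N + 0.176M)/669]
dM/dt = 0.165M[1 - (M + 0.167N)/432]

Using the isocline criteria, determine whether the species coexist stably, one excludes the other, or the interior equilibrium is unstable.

stable coexistence

Compare the nullcline intercepts: K1/α12 = 669/0.176 = 3800 > K2 = 432; K2/α21 = 432/0.167 = 2590 > K1 = 669.
Since both inequalities hold, each species can invade when rare, so the interior equilibrium is stable.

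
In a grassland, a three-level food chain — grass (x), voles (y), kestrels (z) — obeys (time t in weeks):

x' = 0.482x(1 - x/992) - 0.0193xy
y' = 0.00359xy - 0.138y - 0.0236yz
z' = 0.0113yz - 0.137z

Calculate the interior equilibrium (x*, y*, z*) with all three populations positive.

x* ≈ 510, y* ≈ 12.1, z* ≈ 71.8

From dz/dt = 0: 0.0113y* = 0.137, so y* = 12.1.
From dx/dt = 0: 0.482(1 - x*/992) = 0.0193·12.1, giving x* = 992·(1 - 0.485) = 510.
From dy/dt = 0: 0.00359·510 - 0.138 = 0.0236z*, so z* = 1.69/0.0236 = 71.8.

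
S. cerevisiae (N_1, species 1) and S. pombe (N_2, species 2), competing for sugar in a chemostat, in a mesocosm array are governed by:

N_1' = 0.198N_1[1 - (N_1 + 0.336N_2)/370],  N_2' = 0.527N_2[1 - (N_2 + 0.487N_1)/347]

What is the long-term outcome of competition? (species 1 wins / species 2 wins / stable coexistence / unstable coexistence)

Compare the nullcline intercepts: K1/α12 = 370/0.336 = 1100 > K2 = 347; K2/α21 = 347/0.487 = 713 > K1 = 370.
Since both inequalities hold, each species can invade when rare, so the interior equilibrium is stable.

stable coexistence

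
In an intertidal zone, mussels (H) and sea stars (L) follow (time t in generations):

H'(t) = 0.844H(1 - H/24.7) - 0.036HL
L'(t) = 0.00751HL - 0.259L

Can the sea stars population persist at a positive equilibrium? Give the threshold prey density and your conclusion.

Threshold H = 34.5; K < 34.5, so no, the predator goes extinct.

The predator equation gives dL/dt > 0 only when H > 0.259/0.00751 = 34.5.
Without the predator, H → K = 24.7. Since 24.7 < 34.5, the predator cannot invade.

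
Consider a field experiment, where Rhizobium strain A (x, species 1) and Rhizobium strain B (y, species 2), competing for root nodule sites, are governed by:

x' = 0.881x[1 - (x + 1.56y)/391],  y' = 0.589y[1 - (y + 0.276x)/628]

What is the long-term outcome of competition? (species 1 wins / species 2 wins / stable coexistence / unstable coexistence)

species 2 excludes species 1

Compare the nullcline intercepts: K1/α12 = 391/1.56 = 251 < K2 = 628; K2/α21 = 628/0.276 = 2280 > K1 = 391.
Since the inequalities point opposite ways, species 2 can invade but species 1 cannot.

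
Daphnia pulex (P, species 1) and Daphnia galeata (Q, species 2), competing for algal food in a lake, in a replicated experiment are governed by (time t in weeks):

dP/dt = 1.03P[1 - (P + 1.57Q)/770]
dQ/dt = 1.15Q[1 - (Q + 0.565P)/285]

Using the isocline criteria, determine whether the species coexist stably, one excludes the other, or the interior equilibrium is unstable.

species 1 excludes species 2

Compare the nullcline intercepts: K1/α12 = 770/1.57 = 490 > K2 = 285; K2/α21 = 285/0.565 = 504 < K1 = 770.
Since the inequalities point opposite ways, species 1 can invade but species 2 cannot.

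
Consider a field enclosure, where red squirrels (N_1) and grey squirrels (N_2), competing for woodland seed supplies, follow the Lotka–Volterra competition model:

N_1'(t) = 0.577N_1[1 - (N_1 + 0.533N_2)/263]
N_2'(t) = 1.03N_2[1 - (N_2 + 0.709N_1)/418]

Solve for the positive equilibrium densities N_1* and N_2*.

N_1* ≈ 64.6, N_2* ≈ 372

Setting both brackets to zero gives the nullclines N_1 + 0.533N_2 = 263 and 0.709N_1 + N_2 = 418.
Substituting N_2 = 418 - 0.709N_1 into the first: N_1(1 - 0.533·0.709) = 263 - 0.533·418.
So N_1* = 40.2/0.622 = 64.6, and then N_2* = 418 - 0.709·64.6 = 372.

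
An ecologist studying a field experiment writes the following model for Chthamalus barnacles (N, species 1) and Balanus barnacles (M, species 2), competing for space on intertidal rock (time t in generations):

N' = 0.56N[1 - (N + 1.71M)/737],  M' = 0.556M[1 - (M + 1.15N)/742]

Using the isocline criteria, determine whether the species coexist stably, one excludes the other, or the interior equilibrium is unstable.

unstable coexistence (outcome depends on initial conditions)

Compare the nullcline intercepts: K1/α12 = 737/1.71 = 431 < K2 = 742; K2/α21 = 742/1.15 = 645 < K1 = 737.
Since both are reversed, neither can invade when rare; the interior point is a saddle.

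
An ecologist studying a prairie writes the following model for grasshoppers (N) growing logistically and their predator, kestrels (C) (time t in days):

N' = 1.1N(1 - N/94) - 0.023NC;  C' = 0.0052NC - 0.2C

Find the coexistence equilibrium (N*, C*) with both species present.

From dC/dt = 0 with C > 0: 0.0052N* = 0.2, so N* = 38.5.
Substitute into dN/dt = 0: 1.1(1 - 38.5/94) = 0.023C*.
The bracket is 0.591, giving C* = 0.65/0.023 = 28.3.

N* ≈ 38.5, C* ≈ 28.3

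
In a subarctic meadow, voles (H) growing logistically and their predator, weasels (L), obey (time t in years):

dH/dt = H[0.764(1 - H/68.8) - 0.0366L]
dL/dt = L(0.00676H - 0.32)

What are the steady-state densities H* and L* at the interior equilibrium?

From dL/dt = 0 with L > 0: 0.00676H* = 0.32, so H* = 47.3.
Substitute into dH/dt = 0: 0.764(1 - 47.3/68.8) = 0.0366L*.
The bracket is 0.312, giving L* = 0.238/0.0366 = 6.51.

H* ≈ 47.3, L* ≈ 6.51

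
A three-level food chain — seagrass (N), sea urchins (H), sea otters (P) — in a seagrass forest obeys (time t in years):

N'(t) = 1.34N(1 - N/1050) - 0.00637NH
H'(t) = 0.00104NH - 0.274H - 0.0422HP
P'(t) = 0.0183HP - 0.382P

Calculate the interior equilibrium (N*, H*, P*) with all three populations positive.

From dP/dt = 0: 0.0183H* = 0.382, so H* = 20.9.
From dN/dt = 0: 1.34(1 - N*/1050) = 0.00637·20.9, giving N* = 1050·(1 - 0.0992) = 946.
From dH/dt = 0: 0.00104·946 - 0.274 = 0.0422P*, so P* = 0.71/0.0422 = 16.8.

N* ≈ 946, H* ≈ 20.9, P* ≈ 16.8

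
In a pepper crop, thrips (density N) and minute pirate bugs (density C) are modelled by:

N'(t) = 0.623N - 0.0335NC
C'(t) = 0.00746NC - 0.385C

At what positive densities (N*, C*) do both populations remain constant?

Set dC/dt = 0 with C > 0: 0.00746N - 0.385 = 0, so N* = 0.385/0.00746 = 51.6.
Set dN/dt = 0 with N > 0: 0.623 - 0.0335C = 0, so C* = 0.623/0.0335 = 18.6.

N* ≈ 51.6, C* ≈ 18.6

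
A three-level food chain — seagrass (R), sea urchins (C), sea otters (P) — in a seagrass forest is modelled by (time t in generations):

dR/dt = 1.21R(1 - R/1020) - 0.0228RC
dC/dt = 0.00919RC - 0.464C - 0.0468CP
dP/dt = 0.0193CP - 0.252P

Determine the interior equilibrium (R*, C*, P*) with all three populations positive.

R* ≈ 769, C* ≈ 13.1, P* ≈ 141

From dP/dt = 0: 0.0193C* = 0.252, so C* = 13.1.
From dR/dt = 0: 1.21(1 - R*/1020) = 0.0228·13.1, giving R* = 1020·(1 - 0.246) = 769.
From dC/dt = 0: 0.00919·769 - 0.464 = 0.0468P*, so P* = 6.6/0.0468 = 141.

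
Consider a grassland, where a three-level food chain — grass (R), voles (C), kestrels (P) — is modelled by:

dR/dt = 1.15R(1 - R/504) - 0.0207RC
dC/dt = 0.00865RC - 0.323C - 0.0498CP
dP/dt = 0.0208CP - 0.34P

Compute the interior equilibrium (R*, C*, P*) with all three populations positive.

From dP/dt = 0: 0.0208C* = 0.34, so C* = 16.3.
From dR/dt = 0: 1.15(1 - R*/504) = 0.0207·16.3, giving R* = 504·(1 - 0.294) = 356.
From dC/dt = 0: 0.00865·356 - 0.323 = 0.0498P*, so P* = 2.75/0.0498 = 55.3.

R* ≈ 356, C* ≈ 16.3, P* ≈ 55.3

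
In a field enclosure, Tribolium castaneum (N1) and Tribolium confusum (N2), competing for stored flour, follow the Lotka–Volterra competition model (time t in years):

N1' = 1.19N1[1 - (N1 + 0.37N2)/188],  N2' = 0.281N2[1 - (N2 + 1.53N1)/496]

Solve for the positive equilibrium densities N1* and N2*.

Setting both brackets to zero gives the nullclines N1 + 0.37N2 = 188 and 1.53N1 + N2 = 496.
Substituting N2 = 496 - 1.53N1 into the first: N1(1 - 0.37·1.53) = 188 - 0.37·496.
So N1* = 4.48/0.434 = 10.3, and then N2* = 496 - 1.53·10.3 = 480.

N1* ≈ 10.3, N2* ≈ 480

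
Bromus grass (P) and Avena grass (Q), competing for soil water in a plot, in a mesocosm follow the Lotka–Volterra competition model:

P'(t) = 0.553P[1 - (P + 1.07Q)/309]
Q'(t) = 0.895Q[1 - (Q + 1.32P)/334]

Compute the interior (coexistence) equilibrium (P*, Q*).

Setting both brackets to zero gives the nullclines P + 1.07Q = 309 and 1.32P + Q = 334.
Substituting Q = 334 - 1.32P into the first: P(1 - 1.07·1.32) = 309 - 1.07·334.
So P* = -48.4/-0.412 = 117, and then Q* = 334 - 1.32·117 = 179.

P* ≈ 117, Q* ≈ 179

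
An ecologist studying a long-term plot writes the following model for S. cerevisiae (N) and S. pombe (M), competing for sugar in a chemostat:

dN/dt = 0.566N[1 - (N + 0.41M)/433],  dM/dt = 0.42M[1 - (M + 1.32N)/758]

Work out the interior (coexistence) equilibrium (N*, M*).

Setting both brackets to zero gives the nullclines N + 0.41M = 433 and 1.32N + M = 758.
Substituting M = 758 - 1.32N into the first: N(1 - 0.41·1.32) = 433 - 0.41·758.
So N* = 122/0.459 = 266, and then M* = 758 - 1.32·266 = 406.

N* ≈ 266, M* ≈ 406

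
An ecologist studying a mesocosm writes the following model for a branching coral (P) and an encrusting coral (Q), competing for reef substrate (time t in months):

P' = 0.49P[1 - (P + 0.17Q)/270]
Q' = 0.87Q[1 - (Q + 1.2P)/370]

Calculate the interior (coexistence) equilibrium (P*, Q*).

P* ≈ 260, Q* ≈ 57.8

Setting both brackets to zero gives the nullclines P + 0.17Q = 270 and 1.2P + Q = 370.
Substituting Q = 370 - 1.2P into the first: P(1 - 0.17·1.2) = 270 - 0.17·370.
So P* = 207/0.796 = 260, and then Q* = 370 - 1.2·260 = 57.8.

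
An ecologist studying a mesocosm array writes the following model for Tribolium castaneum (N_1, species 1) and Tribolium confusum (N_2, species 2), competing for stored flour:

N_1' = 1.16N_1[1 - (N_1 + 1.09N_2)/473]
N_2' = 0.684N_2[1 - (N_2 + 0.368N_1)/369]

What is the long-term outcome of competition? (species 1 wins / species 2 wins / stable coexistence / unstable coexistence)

Compare the nullcline intercepts: K1/α12 = 473/1.09 = 434 > K2 = 369; K2/α21 = 369/0.368 = 1000 > K1 = 473.
Since both inequalities hold, each species can invade when rare, so the interior equilibrium is stable.

stable coexistence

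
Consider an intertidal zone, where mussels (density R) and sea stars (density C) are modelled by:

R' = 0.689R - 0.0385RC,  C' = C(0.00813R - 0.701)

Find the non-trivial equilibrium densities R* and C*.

R* ≈ 86.2, C* ≈ 17.9

Set dC/dt = 0 with C > 0: 0.00813R - 0.701 = 0, so R* = 0.701/0.00813 = 86.2.
Set dR/dt = 0 with R > 0: 0.689 - 0.0385C = 0, so C* = 0.689/0.0385 = 17.9.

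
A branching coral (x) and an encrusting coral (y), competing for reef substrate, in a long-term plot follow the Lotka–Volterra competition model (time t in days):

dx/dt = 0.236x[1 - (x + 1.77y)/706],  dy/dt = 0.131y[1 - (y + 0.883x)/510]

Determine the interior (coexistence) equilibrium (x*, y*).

Setting both brackets to zero gives the nullclines x + 1.77y = 706 and 0.883x + y = 510.
Substituting y = 510 - 0.883x into the first: x(1 - 1.77·0.883) = 706 - 1.77·510.
So x* = -197/-0.563 = 349, and then y* = 510 - 0.883·349 = 201.

x* ≈ 349, y* ≈ 201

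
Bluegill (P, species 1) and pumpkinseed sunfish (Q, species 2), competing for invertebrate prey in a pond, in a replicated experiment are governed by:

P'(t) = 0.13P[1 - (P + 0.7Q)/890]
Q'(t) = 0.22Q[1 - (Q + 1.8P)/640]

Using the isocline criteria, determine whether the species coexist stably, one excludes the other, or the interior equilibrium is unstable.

Compare the nullcline intercepts: K1/α12 = 890/0.7 = 1270 > K2 = 640; K2/α21 = 640/1.8 = 356 < K1 = 890.
Since the inequalities point opposite ways, species 1 can invade but species 2 cannot.

species 1 excludes species 2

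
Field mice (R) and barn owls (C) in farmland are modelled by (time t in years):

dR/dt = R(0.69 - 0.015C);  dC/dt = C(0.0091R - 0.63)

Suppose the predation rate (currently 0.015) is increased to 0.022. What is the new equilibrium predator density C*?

At the interior fixed point, setting dR/dt = 0 with R > 0 fixes C* = (prey growth rate)/(RC coefficient) — independent of the other coefficients.
With the change, C* = 0.69/0.022 = 31.4; it falls from 46.

C* ≈ 31.4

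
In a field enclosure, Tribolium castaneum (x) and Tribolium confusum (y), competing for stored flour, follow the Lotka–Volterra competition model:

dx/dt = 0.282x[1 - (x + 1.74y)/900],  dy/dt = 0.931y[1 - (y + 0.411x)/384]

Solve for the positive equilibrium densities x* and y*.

Setting both brackets to zero gives the nullclines x + 1.74y = 900 and 0.411x + y = 384.
Substituting y = 384 - 0.411x into the first: x(1 - 1.74·0.411) = 900 - 1.74·384.
So x* = 232/0.285 = 814, and then y* = 384 - 0.411·814 = 49.5.

x* ≈ 814, y* ≈ 49.5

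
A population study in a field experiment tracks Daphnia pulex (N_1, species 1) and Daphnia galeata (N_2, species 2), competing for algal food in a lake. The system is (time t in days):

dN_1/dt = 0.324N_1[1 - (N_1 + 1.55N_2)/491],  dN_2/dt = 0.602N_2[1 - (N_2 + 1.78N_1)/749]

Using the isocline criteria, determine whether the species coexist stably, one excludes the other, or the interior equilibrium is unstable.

Compare the nullcline intercepts: K1/α12 = 491/1.55 = 317 < K2 = 749; K2/α21 = 749/1.78 = 421 < K1 = 491.
Since both are reversed, neither can invade when rare; the interior point is a saddle.

unstable coexistence (outcome depends on initial conditions)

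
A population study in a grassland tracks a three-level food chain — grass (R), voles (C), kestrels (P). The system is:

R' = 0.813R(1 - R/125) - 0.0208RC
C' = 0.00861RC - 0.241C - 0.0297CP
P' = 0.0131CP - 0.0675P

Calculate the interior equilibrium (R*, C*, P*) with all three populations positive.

From dP/dt = 0: 0.0131C* = 0.0675, so C* = 5.15.
From dR/dt = 0: 0.813(1 - R*/125) = 0.0208·5.15, giving R* = 125·(1 - 0.132) = 109.
From dC/dt = 0: 0.00861·109 - 0.241 = 0.0297P*, so P* = 0.693/0.0297 = 23.3.

R* ≈ 109, C* ≈ 5.15, P* ≈ 23.3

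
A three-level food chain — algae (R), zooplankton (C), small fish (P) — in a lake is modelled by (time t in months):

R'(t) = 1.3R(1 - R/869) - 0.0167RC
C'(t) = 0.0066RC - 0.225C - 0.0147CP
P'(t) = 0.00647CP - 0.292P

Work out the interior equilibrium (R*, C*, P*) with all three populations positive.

From dP/dt = 0: 0.00647C* = 0.292, so C* = 45.1.
From dR/dt = 0: 1.3(1 - R*/869) = 0.0167·45.1, giving R* = 869·(1 - 0.58) = 365.
From dC/dt = 0: 0.0066·365 - 0.225 = 0.0147P*, so P* = 2.19/0.0147 = 149.

R* ≈ 365, C* ≈ 45.1, P* ≈ 149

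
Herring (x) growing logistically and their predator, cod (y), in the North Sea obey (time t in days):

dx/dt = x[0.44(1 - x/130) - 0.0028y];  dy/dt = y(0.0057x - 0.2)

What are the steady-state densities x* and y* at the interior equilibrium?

From dy/dt = 0 with y > 0: 0.0057x* = 0.2, so x* = 35.1.
Substitute into dx/dt = 0: 0.44(1 - 35.1/130) = 0.0028y*.
The bracket is 0.73, giving y* = 0.321/0.0028 = 115.

x* ≈ 35.1, y* ≈ 115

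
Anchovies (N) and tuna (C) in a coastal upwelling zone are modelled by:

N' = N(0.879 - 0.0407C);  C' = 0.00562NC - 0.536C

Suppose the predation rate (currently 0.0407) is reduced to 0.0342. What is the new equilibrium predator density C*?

At the interior fixed point, setting dN/dt = 0 with N > 0 fixes C* = (prey growth rate)/(NC coefficient) — independent of the other coefficients.
With the change, C* = 0.879/0.0342 = 25.7; it rises from 21.6.

C* ≈ 25.7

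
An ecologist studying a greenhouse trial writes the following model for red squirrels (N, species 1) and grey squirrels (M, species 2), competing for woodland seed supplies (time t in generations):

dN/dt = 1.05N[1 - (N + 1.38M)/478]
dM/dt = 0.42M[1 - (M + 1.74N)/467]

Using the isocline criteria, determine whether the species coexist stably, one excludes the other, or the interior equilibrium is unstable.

Compare the nullcline intercepts: K1/α12 = 478/1.38 = 346 < K2 = 467; K2/α21 = 467/1.74 = 268 < K1 = 478.
Since both are reversed, neither can invade when rare; the interior point is a saddle.

unstable coexistence (outcome depends on initial conditions)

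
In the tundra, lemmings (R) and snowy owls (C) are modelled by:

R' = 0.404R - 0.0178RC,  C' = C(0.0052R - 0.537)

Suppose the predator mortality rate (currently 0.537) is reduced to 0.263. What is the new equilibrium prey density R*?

R* ≈ 50.6

At the interior fixed point, setting dC/dt = 0 with C > 0 fixes R* = (predator death rate)/(RC coefficient) — independent of the other coefficients.
With the change, R* = 0.263/0.0052 = 50.6; it falls from 103.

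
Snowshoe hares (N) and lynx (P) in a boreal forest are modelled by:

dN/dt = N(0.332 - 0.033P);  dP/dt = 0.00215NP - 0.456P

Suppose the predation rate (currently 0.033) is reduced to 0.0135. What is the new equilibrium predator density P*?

At the interior fixed point, setting dN/dt = 0 with N > 0 fixes P* = (prey growth rate)/(NP coefficient) — independent of the other coefficients.
With the change, P* = 0.332/0.0135 = 24.6; it rises from 10.1.

P* ≈ 24.6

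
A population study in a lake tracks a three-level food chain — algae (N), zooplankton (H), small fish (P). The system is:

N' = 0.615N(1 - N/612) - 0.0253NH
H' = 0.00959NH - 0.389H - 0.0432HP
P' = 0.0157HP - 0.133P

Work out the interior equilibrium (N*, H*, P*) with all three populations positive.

From dP/dt = 0: 0.0157H* = 0.133, so H* = 8.47.
From dN/dt = 0: 0.615(1 - N*/612) = 0.0253·8.47, giving N* = 612·(1 - 0.348) = 399.
From dH/dt = 0: 0.00959·399 - 0.389 = 0.0432P*, so P* = 3.43/0.0432 = 79.5.

N* ≈ 399, H* ≈ 8.47, P* ≈ 79.5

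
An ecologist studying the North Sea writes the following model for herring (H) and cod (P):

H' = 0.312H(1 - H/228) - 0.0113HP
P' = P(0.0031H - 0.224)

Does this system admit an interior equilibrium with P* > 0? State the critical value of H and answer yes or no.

The predator equation gives dP/dt > 0 only when H > 0.224/0.0031 = 72.3.
Without the predator, H → K = 228. Since 228 > 72.3, the predator can invade and persist.

Threshold H = 72.3; K > 72.3, so yes, the predator persists.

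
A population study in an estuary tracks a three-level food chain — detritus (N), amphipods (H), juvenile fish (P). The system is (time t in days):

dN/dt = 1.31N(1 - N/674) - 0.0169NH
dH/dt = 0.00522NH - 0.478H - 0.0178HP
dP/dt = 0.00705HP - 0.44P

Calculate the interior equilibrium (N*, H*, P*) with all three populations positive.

N* ≈ 131, H* ≈ 62.4, P* ≈ 11.7

From dP/dt = 0: 0.00705H* = 0.44, so H* = 62.4.
From dN/dt = 0: 1.31(1 - N*/674) = 0.0169·62.4, giving N* = 674·(1 - 0.805) = 131.
From dH/dt = 0: 0.00522·131 - 0.478 = 0.0178P*, so P* = 0.208/0.0178 = 11.7.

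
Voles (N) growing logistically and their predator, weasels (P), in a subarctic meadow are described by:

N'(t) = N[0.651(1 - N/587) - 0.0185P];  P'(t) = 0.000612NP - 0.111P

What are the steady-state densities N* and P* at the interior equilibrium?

From dP/dt = 0 with P > 0: 0.000612N* = 0.111, so N* = 181.
Substitute into dN/dt = 0: 0.651(1 - 181/587) = 0.0185P*.
The bracket is 0.691, giving P* = 0.45/0.0185 = 24.3.

N* ≈ 181, P* ≈ 24.3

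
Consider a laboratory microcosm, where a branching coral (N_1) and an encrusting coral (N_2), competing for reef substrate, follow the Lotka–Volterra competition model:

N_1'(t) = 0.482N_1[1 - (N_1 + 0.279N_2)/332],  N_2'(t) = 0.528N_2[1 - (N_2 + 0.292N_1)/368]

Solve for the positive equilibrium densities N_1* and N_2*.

N_1* ≈ 250, N_2* ≈ 295

Setting both brackets to zero gives the nullclines N_1 + 0.279N_2 = 332 and 0.292N_1 + N_2 = 368.
Substituting N_2 = 368 - 0.292N_1 into the first: N_1(1 - 0.279·0.292) = 332 - 0.279·368.
So N_1* = 229/0.919 = 250, and then N_2* = 368 - 0.292·250 = 295.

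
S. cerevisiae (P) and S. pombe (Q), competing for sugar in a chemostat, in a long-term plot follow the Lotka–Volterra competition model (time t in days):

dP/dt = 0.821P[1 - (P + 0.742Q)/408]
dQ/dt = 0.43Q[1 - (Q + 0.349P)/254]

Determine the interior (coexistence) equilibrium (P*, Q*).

Setting both brackets to zero gives the nullclines P + 0.742Q = 408 and 0.349P + Q = 254.
Substituting Q = 254 - 0.349P into the first: P(1 - 0.742·0.349) = 408 - 0.742·254.
So P* = 220/0.741 = 296, and then Q* = 254 - 0.349·296 = 151.

P* ≈ 296, Q* ≈ 151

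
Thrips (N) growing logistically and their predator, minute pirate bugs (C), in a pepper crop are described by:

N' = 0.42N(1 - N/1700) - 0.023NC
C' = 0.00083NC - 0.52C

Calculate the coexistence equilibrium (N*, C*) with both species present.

From dC/dt = 0 with C > 0: 0.00083N* = 0.52, so N* = 627.
Substitute into dN/dt = 0: 0.42(1 - 627/1700) = 0.023C*.
The bracket is 0.631, giving C* = 0.265/0.023 = 11.5.

N* ≈ 627, C* ≈ 11.5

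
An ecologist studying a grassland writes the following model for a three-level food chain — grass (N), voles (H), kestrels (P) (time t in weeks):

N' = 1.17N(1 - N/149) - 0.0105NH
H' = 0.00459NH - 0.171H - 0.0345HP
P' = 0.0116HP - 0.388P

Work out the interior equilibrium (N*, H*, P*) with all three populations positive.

N* ≈ 104, H* ≈ 33.4, P* ≈ 8.92

From dP/dt = 0: 0.0116H* = 0.388, so H* = 33.4.
From dN/dt = 0: 1.17(1 - N*/149) = 0.0105·33.4, giving N* = 149·(1 - 0.3) = 104.
From dH/dt = 0: 0.00459·104 - 0.171 = 0.0345P*, so P* = 0.308/0.0345 = 8.92.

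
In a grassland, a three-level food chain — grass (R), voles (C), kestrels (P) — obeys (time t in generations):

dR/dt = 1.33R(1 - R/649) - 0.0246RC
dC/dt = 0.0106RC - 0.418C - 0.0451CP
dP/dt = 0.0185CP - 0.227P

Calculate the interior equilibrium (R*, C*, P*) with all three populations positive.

R* ≈ 502, C* ≈ 12.3, P* ≈ 109

From dP/dt = 0: 0.0185C* = 0.227, so C* = 12.3.
From dR/dt = 0: 1.33(1 - R*/649) = 0.0246·12.3, giving R* = 649·(1 - 0.227) = 502.
From dC/dt = 0: 0.0106·502 - 0.418 = 0.0451P*, so P* = 4.9/0.0451 = 109.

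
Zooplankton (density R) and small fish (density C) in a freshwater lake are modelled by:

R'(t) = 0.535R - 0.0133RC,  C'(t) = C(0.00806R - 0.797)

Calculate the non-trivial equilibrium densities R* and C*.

R* ≈ 98.9, C* ≈ 40.2

Set dC/dt = 0 with C > 0: 0.00806R - 0.797 = 0, so R* = 0.797/0.00806 = 98.9.
Set dR/dt = 0 with R > 0: 0.535 - 0.0133C = 0, so C* = 0.535/0.0133 = 40.2.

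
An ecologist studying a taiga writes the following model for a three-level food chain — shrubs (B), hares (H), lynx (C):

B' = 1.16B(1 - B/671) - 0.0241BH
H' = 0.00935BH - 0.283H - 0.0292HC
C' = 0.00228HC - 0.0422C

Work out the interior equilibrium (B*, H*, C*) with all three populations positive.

From dC/dt = 0: 0.00228H* = 0.0422, so H* = 18.5.
From dB/dt = 0: 1.16(1 - B*/671) = 0.0241·18.5, giving B* = 671·(1 - 0.385) = 413.
From dH/dt = 0: 0.00935·413 - 0.283 = 0.0292C*, so C* = 3.58/0.0292 = 123.

B* ≈ 413, H* ≈ 18.5, C* ≈ 123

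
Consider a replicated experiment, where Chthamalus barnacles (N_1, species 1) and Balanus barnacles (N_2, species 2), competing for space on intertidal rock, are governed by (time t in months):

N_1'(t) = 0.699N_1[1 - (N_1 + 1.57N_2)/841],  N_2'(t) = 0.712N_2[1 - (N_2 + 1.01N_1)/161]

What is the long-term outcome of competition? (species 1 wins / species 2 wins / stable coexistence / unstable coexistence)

species 1 excludes species 2

Compare the nullcline intercepts: K1/α12 = 841/1.57 = 536 > K2 = 161; K2/α21 = 161/1.01 = 159 < K1 = 841.
Since the inequalities point opposite ways, species 1 can invade but species 2 cannot.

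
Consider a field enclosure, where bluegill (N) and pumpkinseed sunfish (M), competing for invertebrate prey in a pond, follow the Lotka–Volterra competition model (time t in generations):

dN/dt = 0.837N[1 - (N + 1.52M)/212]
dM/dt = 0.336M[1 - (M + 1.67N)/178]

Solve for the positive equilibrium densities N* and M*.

N* ≈ 38.1, M* ≈ 114

Setting both brackets to zero gives the nullclines N + 1.52M = 212 and 1.67N + M = 178.
Substituting M = 178 - 1.67N into the first: N(1 - 1.52·1.67) = 212 - 1.52·178.
So N* = -58.6/-1.54 = 38.1, and then M* = 178 - 1.67·38.1 = 114.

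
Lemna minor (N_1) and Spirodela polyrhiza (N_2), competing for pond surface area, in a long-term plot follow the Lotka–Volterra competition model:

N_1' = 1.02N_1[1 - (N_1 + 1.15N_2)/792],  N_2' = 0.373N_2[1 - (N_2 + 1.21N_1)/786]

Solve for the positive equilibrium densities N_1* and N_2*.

Setting both brackets to zero gives the nullclines N_1 + 1.15N_2 = 792 and 1.21N_1 + N_2 = 786.
Substituting N_2 = 786 - 1.21N_1 into the first: N_1(1 - 1.15·1.21) = 792 - 1.15·786.
So N_1* = -112/-0.391 = 286, and then N_2* = 786 - 1.21·286 = 440.

N_1* ≈ 286, N_2* ≈ 440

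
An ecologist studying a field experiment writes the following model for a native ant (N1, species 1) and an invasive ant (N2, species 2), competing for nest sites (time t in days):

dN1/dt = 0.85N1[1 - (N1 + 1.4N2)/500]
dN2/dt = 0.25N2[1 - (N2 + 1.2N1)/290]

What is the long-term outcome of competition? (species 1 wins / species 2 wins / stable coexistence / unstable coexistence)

species 1 excludes species 2

Compare the nullcline intercepts: K1/α12 = 500/1.4 = 357 > K2 = 290; K2/α21 = 290/1.2 = 242 < K1 = 500.
Since the inequalities point opposite ways, species 1 can invade but species 2 cannot.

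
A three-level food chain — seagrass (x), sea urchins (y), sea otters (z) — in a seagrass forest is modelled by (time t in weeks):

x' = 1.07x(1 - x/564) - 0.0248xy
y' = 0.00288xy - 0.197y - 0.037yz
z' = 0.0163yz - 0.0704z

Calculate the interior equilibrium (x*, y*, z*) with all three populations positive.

From dz/dt = 0: 0.0163y* = 0.0704, so y* = 4.32.
From dx/dt = 0: 1.07(1 - x*/564) = 0.0248·4.32, giving x* = 564·(1 - 0.1) = 508.
From dy/dt = 0: 0.00288·508 - 0.197 = 0.037z*, so z* = 1.26/0.037 = 34.2.

x* ≈ 508, y* ≈ 4.32, z* ≈ 34.2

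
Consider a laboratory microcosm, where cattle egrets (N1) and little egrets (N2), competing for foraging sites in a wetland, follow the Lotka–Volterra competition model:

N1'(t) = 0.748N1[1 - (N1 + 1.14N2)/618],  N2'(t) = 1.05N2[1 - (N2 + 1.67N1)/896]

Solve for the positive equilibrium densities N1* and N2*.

Setting both brackets to zero gives the nullclines N1 + 1.14N2 = 618 and 1.67N1 + N2 = 896.
Substituting N2 = 896 - 1.67N1 into the first: N1(1 - 1.14·1.67) = 618 - 1.14·896.
So N1* = -403/-0.904 = 446, and then N2* = 896 - 1.67·446 = 151.

N1* ≈ 446, N2* ≈ 151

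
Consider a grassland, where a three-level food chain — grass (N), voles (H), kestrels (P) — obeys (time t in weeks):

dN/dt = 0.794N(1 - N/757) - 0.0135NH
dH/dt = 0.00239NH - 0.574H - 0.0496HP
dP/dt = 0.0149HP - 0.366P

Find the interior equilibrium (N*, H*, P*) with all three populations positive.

N* ≈ 441, H* ≈ 24.6, P* ≈ 9.67

From dP/dt = 0: 0.0149H* = 0.366, so H* = 24.6.
From dN/dt = 0: 0.794(1 - N*/757) = 0.0135·24.6, giving N* = 757·(1 - 0.418) = 441.
From dH/dt = 0: 0.00239·441 - 0.574 = 0.0496P*, so P* = 0.48/0.0496 = 9.67.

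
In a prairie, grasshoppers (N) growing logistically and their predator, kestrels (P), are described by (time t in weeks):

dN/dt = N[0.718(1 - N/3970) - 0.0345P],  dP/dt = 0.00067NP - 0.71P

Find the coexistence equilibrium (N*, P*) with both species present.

N* ≈ 1060, P* ≈ 15.3

From dP/dt = 0 with P > 0: 0.00067N* = 0.71, so N* = 1060.
Substitute into dN/dt = 0: 0.718(1 - 1060/3970) = 0.0345P*.
The bracket is 0.733, giving P* = 0.526/0.0345 = 15.3.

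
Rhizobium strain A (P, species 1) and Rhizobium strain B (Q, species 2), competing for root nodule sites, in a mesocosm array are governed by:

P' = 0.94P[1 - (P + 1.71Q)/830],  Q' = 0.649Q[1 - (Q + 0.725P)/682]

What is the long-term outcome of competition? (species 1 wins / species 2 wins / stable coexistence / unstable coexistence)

species 2 excludes species 1

Compare the nullcline intercepts: K1/α12 = 830/1.71 = 485 < K2 = 682; K2/α21 = 682/0.725 = 941 > K1 = 830.
Since the inequalities point opposite ways, species 2 can invade but species 1 cannot.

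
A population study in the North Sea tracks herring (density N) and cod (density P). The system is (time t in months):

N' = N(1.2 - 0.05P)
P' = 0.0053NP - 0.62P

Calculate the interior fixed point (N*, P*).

N* ≈ 117, P* ≈ 24

Set dP/dt = 0 with P > 0: 0.0053N - 0.62 = 0, so N* = 0.62/0.0053 = 117.
Set dN/dt = 0 with N > 0: 1.2 - 0.05P = 0, so P* = 1.2/0.05 = 24.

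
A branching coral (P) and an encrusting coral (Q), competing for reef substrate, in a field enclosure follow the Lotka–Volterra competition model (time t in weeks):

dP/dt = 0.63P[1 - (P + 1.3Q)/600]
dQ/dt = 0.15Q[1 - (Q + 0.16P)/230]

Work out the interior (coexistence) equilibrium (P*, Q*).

Setting both brackets to zero gives the nullclines P + 1.3Q = 600 and 0.16P + Q = 230.
Substituting Q = 230 - 0.16P into the first: P(1 - 1.3·0.16) = 600 - 1.3·230.
So P* = 301/0.792 = 380, and then Q* = 230 - 0.16·380 = 169.

P* ≈ 380, Q* ≈ 169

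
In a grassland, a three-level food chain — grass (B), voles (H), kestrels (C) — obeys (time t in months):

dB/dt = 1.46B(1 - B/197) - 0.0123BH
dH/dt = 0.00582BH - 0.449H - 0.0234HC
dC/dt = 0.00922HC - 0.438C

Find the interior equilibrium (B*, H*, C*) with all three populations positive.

B* ≈ 118, H* ≈ 47.5, C* ≈ 10.2

From dC/dt = 0: 0.00922H* = 0.438, so H* = 47.5.
From dB/dt = 0: 1.46(1 - B*/197) = 0.0123·47.5, giving B* = 197·(1 - 0.4) = 118.
From dH/dt = 0: 0.00582·118 - 0.449 = 0.0234C*, so C* = 0.239/0.0234 = 10.2.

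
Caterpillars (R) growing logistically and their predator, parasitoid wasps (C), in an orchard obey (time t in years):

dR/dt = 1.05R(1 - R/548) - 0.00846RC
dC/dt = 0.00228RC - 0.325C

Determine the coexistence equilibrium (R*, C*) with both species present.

R* ≈ 143, C* ≈ 91.8

From dC/dt = 0 with C > 0: 0.00228R* = 0.325, so R* = 143.
Substitute into dR/dt = 0: 1.05(1 - 143/548) = 0.00846C*.
The bracket is 0.74, giving C* = 0.777/0.00846 = 91.8.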